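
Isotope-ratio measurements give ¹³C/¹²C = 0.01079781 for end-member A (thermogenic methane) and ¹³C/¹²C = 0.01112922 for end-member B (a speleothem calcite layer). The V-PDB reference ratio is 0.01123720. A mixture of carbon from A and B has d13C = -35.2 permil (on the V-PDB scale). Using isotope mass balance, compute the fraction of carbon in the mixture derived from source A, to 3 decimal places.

0.868

δ_A = (0.01079781/0.01123720 − 1)×1000 = (0.960899 − 1)×1000 = -39.101 permil
δ_B = (0.01112922/0.01123720 − 1)×1000 = (0.990391 − 1)×1000 = -9.609 permil
f_A = (δ_mix − δ_B)/(δ_A − δ_B) = (-35.2 − (-9.609))/(-39.101 − (-9.609))
f_A = -25.591 / -29.492 = 0.8677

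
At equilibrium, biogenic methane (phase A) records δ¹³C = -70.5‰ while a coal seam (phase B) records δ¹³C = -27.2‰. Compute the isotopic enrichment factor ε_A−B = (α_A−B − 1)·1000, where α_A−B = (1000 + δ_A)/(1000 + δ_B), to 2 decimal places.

-44.51‰

α_A−B = (1000 + -70.5) / (1000 + -27.2) = 929.5 / 972.8 = 0.955489
ε_A−B = (0.955489 − 1) × 1000 = -44.511‰
(The approximation ε ≈ δ_A − δ_B would give -43.3‰.)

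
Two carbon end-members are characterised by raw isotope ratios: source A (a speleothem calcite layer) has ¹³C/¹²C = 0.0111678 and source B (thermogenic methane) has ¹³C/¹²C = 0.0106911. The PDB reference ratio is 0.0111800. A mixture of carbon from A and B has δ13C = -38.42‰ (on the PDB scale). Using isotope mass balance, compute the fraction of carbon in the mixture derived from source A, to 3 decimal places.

δ_A = (0.0111678/0.0111800 − 1)×1000 = (0.998909 − 1)×1000 = -1.091‰
δ_B = (0.0106911/0.0111800 − 1)×1000 = (0.956270 − 1)×1000 = -43.730‰
f_A = (δ_mix − δ_B)/(δ_A − δ_B) = (-38.42 − (-43.730))/(-1.091 − (-43.730))
f_A = 5.310 / 42.639 = 0.1245

0.125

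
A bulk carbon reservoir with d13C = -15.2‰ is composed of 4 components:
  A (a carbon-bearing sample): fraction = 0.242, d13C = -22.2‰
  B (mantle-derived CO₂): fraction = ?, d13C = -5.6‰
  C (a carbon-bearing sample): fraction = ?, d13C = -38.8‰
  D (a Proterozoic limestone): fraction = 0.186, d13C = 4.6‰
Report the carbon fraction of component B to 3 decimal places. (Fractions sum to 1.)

0.347

Let f_B and f_C be the unknown fractions; fractions sum to 1 so f_B + f_C = 0.572.
Mass balance: Σ fᵢ·δᵢ = δ_bulk ⇒ f_B·(-5.6) + f_C·(-38.8) = -15.2 − (-4.517) = -10.683
Substitute f_C = 0.572 − f_B:
f_B·(-5.6 − -38.8) = -10.683 − 0.572×(-38.8) = 11.510
f_B = 11.510 / 33.2 = 0.3467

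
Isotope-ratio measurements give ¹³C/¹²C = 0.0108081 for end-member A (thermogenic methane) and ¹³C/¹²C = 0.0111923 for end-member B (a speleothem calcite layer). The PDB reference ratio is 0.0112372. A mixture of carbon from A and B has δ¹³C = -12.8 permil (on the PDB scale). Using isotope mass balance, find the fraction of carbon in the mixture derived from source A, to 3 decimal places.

0.258

δ_A = (0.0108081/0.0112372 − 1)×1000 = (0.961814 − 1)×1000 = -38.186 permil
δ_B = (0.0111923/0.0112372 − 1)×1000 = (0.996004 − 1)×1000 = -3.996 permil
f_A = (δ_mix − δ_B)/(δ_A − δ_B) = (-12.8 − (-3.996))/(-38.186 − (-3.996))
f_A = -8.804 / -34.190 = 0.2575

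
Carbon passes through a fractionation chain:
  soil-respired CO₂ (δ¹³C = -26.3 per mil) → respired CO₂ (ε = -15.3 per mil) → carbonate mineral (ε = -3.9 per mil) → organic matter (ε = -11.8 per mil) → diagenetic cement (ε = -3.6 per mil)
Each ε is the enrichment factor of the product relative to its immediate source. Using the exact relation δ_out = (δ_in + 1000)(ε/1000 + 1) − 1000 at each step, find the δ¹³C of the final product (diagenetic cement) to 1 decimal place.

-59.6 per mil

step 1: δ = (-26.30 + 1000)·(-15.3/1000 + 1) − 1000 = -41.20 per mil
step 2: δ = (-41.20 + 1000)·(-3.9/1000 + 1) − 1000 = -44.94 per mil
step 3: δ = (-44.94 + 1000)·(-11.8/1000 + 1) − 1000 = -56.21 per mil
step 4: δ = (-56.21 + 1000)·(-3.6/1000 + 1) − 1000 = -59.60 per mil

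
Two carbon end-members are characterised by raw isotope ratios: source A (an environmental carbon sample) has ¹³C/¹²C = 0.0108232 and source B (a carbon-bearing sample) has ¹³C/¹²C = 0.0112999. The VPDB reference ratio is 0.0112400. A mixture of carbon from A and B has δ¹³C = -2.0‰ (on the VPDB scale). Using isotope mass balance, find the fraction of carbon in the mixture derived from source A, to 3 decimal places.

0.173

δ_A = (0.0108232/0.0112400 − 1)×1000 = (0.962918 − 1)×1000 = -37.082‰
δ_B = (0.0112999/0.0112400 − 1)×1000 = (1.005329 − 1)×1000 = 5.329‰
f_A = (δ_mix − δ_B)/(δ_A − δ_B) = (-2.0 − (5.329))/(-37.082 − (5.329))
f_A = -7.329 / -42.411 = 0.1728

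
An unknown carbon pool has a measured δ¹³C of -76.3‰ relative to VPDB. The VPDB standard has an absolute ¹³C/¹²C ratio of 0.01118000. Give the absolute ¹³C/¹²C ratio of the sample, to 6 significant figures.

0.0103270

R_sample = R_standard × (δ¹³C/1000 + 1)
R_sample = 0.01118000 × (-76.3/1000 + 1) = 0.01118000 × 0.923700
R_sample = 0.0103270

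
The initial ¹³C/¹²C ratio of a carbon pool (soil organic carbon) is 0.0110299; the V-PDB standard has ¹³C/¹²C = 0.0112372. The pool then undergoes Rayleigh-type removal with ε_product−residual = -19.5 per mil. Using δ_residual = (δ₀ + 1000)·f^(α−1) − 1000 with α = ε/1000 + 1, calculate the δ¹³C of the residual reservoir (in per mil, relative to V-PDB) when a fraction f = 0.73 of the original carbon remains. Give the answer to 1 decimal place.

-12.4 per mil

δ₀ = (0.0110299/0.0112372 − 1)×1000 = (0.981552 − 1)×1000 = -18.448 per mil
α − 1 = ε/1000 = -0.0195
f^(α−1) = 0.73^(-0.0195) = 1.006156
δ_res = (-18.448 + 1000) × 1.006156 − 1000 = 987.595 − 1000 = -12.41 per mil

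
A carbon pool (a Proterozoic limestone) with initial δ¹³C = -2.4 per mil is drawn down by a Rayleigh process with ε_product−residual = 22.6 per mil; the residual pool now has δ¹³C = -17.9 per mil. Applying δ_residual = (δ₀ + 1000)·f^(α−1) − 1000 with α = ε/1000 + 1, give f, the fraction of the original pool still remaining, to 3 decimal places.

0.500

α − 1 = ε/1000 = 0.0226
(δ_res + 1000)/(δ₀ + 1000) = (-17.9 + 1000)/(-2.4 + 1000) = 982.1/997.6 = 0.984463
f = 0.984463^(1/0.0226) = exp(ln(0.984463)/0.0226) = exp(-0.01566/0.0226)
f = exp(-0.6929) = 0.5001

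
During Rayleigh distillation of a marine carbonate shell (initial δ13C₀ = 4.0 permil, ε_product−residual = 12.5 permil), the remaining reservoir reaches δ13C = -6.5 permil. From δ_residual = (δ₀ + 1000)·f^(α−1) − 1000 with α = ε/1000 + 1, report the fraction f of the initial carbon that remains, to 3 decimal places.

0.431

α − 1 = ε/1000 = 0.0125
(δ_res + 1000)/(δ₀ + 1000) = (-6.5 + 1000)/(4.0 + 1000) = 993.5/1004.0 = 0.989542
f = 0.989542^(1/0.0125) = exp(ln(0.989542)/0.0125) = exp(-0.01051/0.0125)
f = exp(-0.8411) = 0.4313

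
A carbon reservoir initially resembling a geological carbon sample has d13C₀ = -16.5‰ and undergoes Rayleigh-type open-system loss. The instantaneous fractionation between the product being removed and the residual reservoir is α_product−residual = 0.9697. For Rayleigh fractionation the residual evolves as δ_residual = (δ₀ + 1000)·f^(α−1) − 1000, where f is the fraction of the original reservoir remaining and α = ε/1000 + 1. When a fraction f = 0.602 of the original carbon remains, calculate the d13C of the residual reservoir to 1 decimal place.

Rayleigh residual: δ_res = (δ₀ + 1000)·f^(α−1) − 1000
α − 1 = -0.03030
f^(α−1) = 0.602^(-0.03030) = 1.015496
δ_res = (-16.5 + 1000) × 1.015496 − 1000 = 998.740 − 1000 = -1.26‰

-1.3‰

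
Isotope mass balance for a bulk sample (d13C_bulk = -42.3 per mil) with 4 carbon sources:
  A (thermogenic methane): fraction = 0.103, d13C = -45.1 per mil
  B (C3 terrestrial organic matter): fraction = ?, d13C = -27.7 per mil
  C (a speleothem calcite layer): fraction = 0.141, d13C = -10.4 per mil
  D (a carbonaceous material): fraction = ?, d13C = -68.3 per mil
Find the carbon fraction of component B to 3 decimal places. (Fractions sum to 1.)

0.380

Let f_B and f_D be the unknown fractions; fractions sum to 1 so f_B + f_D = 0.756.
Mass balance: Σ fᵢ·δᵢ = δ_bulk ⇒ f_B·(-27.7) + f_D·(-68.3) = -42.3 − (-6.112) = -36.188
Substitute f_D = 0.756 − f_B:
f_B·(-27.7 − -68.3) = -36.188 − 0.756×(-68.3) = 15.447
f_B = 15.447 / 40.6 = 0.3805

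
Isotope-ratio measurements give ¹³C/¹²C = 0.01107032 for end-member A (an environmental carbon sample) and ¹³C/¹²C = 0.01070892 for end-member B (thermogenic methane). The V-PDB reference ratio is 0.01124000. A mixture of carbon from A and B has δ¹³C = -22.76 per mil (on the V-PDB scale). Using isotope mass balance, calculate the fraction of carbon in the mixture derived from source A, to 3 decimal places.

δ_A = (0.01107032/0.01124000 − 1)×1000 = (0.984904 − 1)×1000 = -15.096 per mil
δ_B = (0.01070892/0.01124000 − 1)×1000 = (0.952751 − 1)×1000 = -47.249 per mil
f_A = (δ_mix − δ_B)/(δ_A − δ_B) = (-22.76 − (-47.249))/(-15.096 − (-47.249))
f_A = 24.489 / 32.153 = 0.7616

0.762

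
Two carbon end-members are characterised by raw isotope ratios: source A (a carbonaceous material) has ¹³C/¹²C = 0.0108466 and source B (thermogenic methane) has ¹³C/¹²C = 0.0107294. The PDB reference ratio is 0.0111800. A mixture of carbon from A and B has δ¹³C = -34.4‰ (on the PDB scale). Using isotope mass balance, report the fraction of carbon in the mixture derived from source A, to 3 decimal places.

δ_A = (0.0108466/0.0111800 − 1)×1000 = (0.970179 − 1)×1000 = -29.821‰
δ_B = (0.0107294/0.0111800 − 1)×1000 = (0.959696 − 1)×1000 = -40.304‰
f_A = (δ_mix − δ_B)/(δ_A − δ_B) = (-34.4 − (-40.304))/(-29.821 − (-40.304))
f_A = 5.904 / 10.483 = 0.5632

0.563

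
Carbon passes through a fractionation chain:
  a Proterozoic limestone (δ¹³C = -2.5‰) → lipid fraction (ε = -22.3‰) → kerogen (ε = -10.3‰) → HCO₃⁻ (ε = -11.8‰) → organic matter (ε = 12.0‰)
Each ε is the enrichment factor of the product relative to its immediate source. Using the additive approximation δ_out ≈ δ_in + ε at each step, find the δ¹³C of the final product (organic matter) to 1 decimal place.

step 1: δ ≈ -2.5 + (-22.3) = -24.8‰
step 2: δ ≈ -24.8 + (-10.3) = -35.1‰
step 3: δ ≈ -35.1 + (-11.8) = -46.9‰
step 4: δ ≈ -46.9 + (12.0) = -34.9‰

-34.9‰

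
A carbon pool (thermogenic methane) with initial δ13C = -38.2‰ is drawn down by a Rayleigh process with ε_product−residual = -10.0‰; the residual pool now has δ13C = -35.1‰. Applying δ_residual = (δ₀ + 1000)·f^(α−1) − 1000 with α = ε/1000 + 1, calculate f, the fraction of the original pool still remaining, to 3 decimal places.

0.725

α − 1 = ε/1000 = -0.0100
(δ_res + 1000)/(δ₀ + 1000) = (-35.1 + 1000)/(-38.2 + 1000) = 964.9/961.8 = 1.003223
f = 1.003223^(1/-0.0100) = exp(ln(1.003223)/-0.0100) = exp(0.00322/-0.0100)
f = exp(-0.3218) = 0.7248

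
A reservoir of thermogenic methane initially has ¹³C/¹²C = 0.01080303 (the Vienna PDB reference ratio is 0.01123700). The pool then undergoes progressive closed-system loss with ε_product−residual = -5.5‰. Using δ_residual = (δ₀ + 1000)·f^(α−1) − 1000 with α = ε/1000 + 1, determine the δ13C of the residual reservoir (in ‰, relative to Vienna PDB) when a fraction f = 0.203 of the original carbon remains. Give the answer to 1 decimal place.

-30.2‰

δ₀ = (0.01080303/0.01123700 − 1)×1000 = (0.961380 − 1)×1000 = -38.620‰
α − 1 = ε/1000 = -0.0055
f^(α−1) = 0.203^(-0.0055) = 1.008809
δ_res = (-38.620 + 1000) × 1.008809 − 1000 = 969.849 − 1000 = -30.15‰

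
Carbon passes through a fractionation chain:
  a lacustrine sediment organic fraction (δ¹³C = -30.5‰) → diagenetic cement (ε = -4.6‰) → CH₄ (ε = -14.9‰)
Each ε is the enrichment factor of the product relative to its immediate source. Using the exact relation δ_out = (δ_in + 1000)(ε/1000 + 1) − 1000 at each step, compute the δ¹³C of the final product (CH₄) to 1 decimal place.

step 1: δ = (-30.50 + 1000)·(-4.6/1000 + 1) − 1000 = -34.96‰
step 2: δ = (-34.96 + 1000)·(-14.9/1000 + 1) − 1000 = -49.34‰

-49.3‰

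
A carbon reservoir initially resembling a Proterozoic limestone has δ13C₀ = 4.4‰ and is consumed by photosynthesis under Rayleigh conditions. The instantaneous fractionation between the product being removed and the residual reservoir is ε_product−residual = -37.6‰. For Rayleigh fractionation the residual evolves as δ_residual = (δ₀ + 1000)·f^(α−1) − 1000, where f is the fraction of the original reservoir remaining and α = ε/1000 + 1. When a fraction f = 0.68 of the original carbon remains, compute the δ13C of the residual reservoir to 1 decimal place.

19.1‰

Rayleigh residual: δ_res = (δ₀ + 1000)·f^(α−1) − 1000
α = ε/1000 + 1 = 0.96240, so α − 1 = -0.03760
f^(α−1) = 0.68^(-0.03760) = 1.014607
δ_res = (4.4 + 1000) × 1.014607 − 1000 = 1019.071 − 1000 = 19.07‰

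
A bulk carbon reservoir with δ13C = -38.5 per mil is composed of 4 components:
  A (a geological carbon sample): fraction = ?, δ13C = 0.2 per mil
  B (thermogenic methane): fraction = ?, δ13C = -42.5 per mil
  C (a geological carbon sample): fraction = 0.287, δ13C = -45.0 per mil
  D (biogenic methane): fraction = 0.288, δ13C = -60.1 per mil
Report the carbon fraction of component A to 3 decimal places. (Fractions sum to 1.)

Let f_A and f_B be the unknown fractions; fractions sum to 1 so f_A + f_B = 0.425.
Mass balance: Σ fᵢ·δᵢ = δ_bulk ⇒ f_A·(0.2) + f_B·(-42.5) = -38.5 − (-30.224) = -8.276
Substitute f_B = 0.425 − f_A:
f_A·(0.2 − -42.5) = -8.276 − 0.425×(-42.5) = 9.786
f_A = 9.786 / 42.7 = 0.2292

0.229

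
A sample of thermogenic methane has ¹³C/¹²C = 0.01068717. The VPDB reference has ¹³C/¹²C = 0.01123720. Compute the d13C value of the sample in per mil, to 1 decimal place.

d13C = (R_sample / R_standard − 1) × 1000
R_sample / R_standard = 0.01068717 / 0.01123720 = 0.951053
d13C = (0.951053 − 1) × 1000 = -48.95 per mil

-48.9 per mil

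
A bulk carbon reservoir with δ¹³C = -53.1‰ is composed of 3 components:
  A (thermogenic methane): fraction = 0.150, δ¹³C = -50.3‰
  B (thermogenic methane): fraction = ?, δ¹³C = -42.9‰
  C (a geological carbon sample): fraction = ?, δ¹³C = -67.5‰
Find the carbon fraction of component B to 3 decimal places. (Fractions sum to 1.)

Let f_B and f_C be the unknown fractions; fractions sum to 1 so f_B + f_C = 0.850.
Mass balance: Σ fᵢ·δᵢ = δ_bulk ⇒ f_B·(-42.9) + f_C·(-67.5) = -53.1 − (-7.545) = -45.555
Substitute f_C = 0.850 − f_B:
f_B·(-42.9 − -67.5) = -45.555 − 0.850×(-67.5) = 11.820
f_B = 11.820 / 24.6 = 0.4805

0.480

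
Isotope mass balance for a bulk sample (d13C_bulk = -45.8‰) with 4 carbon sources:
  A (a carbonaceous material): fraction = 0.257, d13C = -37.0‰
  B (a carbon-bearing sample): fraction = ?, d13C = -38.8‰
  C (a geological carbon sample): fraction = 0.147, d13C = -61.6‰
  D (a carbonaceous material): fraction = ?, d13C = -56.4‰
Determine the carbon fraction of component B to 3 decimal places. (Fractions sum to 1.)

Let f_B and f_D be the unknown fractions; fractions sum to 1 so f_B + f_D = 0.596.
Mass balance: Σ fᵢ·δᵢ = δ_bulk ⇒ f_B·(-38.8) + f_D·(-56.4) = -45.8 − (-18.564) = -27.236
Substitute f_D = 0.596 − f_B:
f_B·(-38.8 − -56.4) = -27.236 − 0.596×(-56.4) = 6.379
f_B = 6.379 / 17.6 = 0.3624

0.362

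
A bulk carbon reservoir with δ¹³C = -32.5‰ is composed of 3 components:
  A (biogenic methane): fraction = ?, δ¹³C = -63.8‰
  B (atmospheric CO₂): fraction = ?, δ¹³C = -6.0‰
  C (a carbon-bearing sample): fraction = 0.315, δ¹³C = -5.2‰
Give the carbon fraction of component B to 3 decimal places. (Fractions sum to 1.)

0.222

Let f_B and f_A be the unknown fractions; fractions sum to 1 so f_B + f_A = 0.685.
Mass balance: Σ fᵢ·δᵢ = δ_bulk ⇒ f_B·(-6.0) + f_A·(-63.8) = -32.5 − (-1.638) = -30.862
Substitute f_A = 0.685 − f_B:
f_B·(-6.0 − -63.8) = -30.862 − 0.685×(-63.8) = 12.841
f_B = 12.841 / 57.8 = 0.2222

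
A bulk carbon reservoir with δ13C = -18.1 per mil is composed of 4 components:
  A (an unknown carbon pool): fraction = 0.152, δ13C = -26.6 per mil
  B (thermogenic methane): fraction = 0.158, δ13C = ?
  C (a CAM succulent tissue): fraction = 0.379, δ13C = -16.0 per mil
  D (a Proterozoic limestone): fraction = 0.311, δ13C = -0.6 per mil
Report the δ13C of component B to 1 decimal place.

Isotope mass balance: δ_bulk = Σ fᵢ·δᵢ.
-18.1 = 0.152×(-26.6) + 0.158×δ_B + 0.379×(-16.0) + 0.311×(-0.6)
0.158·δ_B = -18.1 − (-10.294) = -7.806
δ_B = -7.806 / 0.158 = -49.41 per mil

-49.4 per mil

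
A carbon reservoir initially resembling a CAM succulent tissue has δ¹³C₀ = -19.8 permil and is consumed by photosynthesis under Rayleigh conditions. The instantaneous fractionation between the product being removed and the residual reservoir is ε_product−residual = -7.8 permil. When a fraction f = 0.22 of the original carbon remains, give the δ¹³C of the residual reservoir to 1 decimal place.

-8.2 permil

Rayleigh residual: δ_res = (δ₀ + 1000)·f^(α−1) − 1000
α = ε/1000 + 1 = 0.99220, so α − 1 = -0.00780
f^(α−1) = 0.22^(-0.00780) = 1.011880
δ_res = (-19.8 + 1000) × 1.011880 − 1000 = 991.845 − 1000 = -8.16 permil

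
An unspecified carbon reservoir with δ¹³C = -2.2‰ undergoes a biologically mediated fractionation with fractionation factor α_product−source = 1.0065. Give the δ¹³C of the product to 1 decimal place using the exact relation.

4.3‰

δ_product = (δ_source + 1000)·α − 1000
δ_product = (-2.2 + 1000) × 1.0065 − 1000
δ_product = 1004.286 − 1000 = 4.29‰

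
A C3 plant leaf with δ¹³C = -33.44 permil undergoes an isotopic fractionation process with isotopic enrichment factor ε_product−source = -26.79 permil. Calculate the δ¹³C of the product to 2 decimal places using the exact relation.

To first order, δ_product ≈ δ_source + ε = -60.23 permil.
Exactly, δ_product = (δ_source + 1000)·(ε/1000 + 1) − 1000.
δ_product = (-33.44 + 1000) × (-26.79/1000 + 1) − 1000
δ_product = -59.334 permil

-59.33 permil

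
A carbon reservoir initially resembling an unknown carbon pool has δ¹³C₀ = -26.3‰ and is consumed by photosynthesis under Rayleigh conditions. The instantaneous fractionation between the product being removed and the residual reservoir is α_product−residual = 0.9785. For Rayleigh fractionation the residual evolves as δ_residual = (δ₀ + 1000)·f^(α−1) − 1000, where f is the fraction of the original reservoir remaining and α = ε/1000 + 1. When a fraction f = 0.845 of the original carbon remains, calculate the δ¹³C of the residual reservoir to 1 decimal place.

Rayleigh residual: δ_res = (δ₀ + 1000)·f^(α−1) − 1000
α − 1 = -0.02150
f^(α−1) = 0.845^(-0.02150) = 1.003628
δ_res = (-26.3 + 1000) × 1.003628 − 1000 = 977.232 − 1000 = -22.77‰

-22.8‰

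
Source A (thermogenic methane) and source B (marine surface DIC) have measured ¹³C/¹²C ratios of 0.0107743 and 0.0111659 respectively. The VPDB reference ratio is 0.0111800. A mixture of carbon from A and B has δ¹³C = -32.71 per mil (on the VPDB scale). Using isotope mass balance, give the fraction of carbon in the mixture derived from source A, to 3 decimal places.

0.898

δ_A = (0.0107743/0.0111800 − 1)×1000 = (0.963712 − 1)×1000 = -36.288 per mil
δ_B = (0.0111659/0.0111800 − 1)×1000 = (0.998739 − 1)×1000 = -1.261 per mil
f_A = (δ_mix − δ_B)/(δ_A − δ_B) = (-32.71 − (-1.261))/(-36.288 − (-1.261))
f_A = -31.449 / -35.027 = 0.8978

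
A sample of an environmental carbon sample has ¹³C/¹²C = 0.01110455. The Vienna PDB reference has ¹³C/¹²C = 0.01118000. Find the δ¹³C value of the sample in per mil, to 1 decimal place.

-6.7 per mil

δ¹³C = (R_sample / R_standard − 1) × 1000
R_sample / R_standard = 0.01110455 / 0.01118000 = 0.993251
δ¹³C = (0.993251 − 1) × 1000 = -6.75 per mil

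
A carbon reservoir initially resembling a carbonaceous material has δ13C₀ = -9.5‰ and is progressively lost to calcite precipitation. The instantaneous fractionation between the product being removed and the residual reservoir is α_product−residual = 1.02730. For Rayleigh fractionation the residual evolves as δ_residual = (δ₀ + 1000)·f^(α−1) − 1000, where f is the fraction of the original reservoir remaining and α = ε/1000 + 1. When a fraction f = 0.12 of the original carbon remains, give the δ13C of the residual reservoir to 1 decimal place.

Rayleigh residual: δ_res = (δ₀ + 1000)·f^(α−1) − 1000
α − 1 = 0.02730
f^(α−1) = 0.12^(0.02730) = 0.943760
δ_res = (-9.5 + 1000) × 0.943760 − 1000 = 934.794 − 1000 = -65.21‰

-65.2‰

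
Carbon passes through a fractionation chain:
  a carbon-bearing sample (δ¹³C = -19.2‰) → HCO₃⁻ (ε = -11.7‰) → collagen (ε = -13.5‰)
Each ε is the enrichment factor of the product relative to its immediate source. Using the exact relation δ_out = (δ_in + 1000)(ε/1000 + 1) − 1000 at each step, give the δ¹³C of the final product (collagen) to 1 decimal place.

-43.8‰

step 1: δ = (-19.20 + 1000)·(-11.7/1000 + 1) − 1000 = -30.68‰
step 2: δ = (-30.68 + 1000)·(-13.5/1000 + 1) − 1000 = -43.76‰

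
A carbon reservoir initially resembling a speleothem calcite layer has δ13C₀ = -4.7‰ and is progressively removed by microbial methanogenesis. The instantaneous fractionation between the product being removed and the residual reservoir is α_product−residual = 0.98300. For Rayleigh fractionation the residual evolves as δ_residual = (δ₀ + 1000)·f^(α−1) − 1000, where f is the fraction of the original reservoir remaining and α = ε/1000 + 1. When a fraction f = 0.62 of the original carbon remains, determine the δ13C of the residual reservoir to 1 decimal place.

Rayleigh residual: δ_res = (δ₀ + 1000)·f^(α−1) − 1000
α − 1 = -0.01700
f^(α−1) = 0.62^(-0.01700) = 1.008160
δ_res = (-4.7 + 1000) × 1.008160 − 1000 = 1003.421 − 1000 = 3.42‰

3.4‰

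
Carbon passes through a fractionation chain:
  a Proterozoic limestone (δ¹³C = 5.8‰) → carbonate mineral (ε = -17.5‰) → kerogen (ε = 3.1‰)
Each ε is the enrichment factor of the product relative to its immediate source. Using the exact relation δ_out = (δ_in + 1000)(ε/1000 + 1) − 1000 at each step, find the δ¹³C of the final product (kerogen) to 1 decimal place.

-8.7‰

step 1: δ = (5.80 + 1000)·(-17.5/1000 + 1) − 1000 = -11.80‰
step 2: δ = (-11.80 + 1000)·(3.1/1000 + 1) − 1000 = -8.74‰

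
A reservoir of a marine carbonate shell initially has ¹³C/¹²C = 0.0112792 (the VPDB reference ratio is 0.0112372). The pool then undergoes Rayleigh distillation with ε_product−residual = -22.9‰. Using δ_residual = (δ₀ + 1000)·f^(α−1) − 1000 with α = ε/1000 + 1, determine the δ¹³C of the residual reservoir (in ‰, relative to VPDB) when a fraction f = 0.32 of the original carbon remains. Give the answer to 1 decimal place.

δ₀ = (0.0112792/0.0112372 − 1)×1000 = (1.003738 − 1)×1000 = 3.738‰
α − 1 = ε/1000 = -0.0229
f^(α−1) = 0.32^(-0.0229) = 1.026436
δ_res = (3.738 + 1000) × 1.026436 − 1000 = 1030.273 − 1000 = 30.27‰

30.3‰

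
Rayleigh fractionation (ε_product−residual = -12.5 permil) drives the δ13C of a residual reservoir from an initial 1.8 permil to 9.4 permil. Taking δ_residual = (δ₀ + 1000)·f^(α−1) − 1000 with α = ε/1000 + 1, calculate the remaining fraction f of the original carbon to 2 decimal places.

0.55

α − 1 = ε/1000 = -0.0125
(δ_res + 1000)/(δ₀ + 1000) = (9.4 + 1000)/(1.8 + 1000) = 1009.4/1001.8 = 1.007586
f = 1.007586^(1/-0.0125) = exp(ln(1.007586)/-0.0125) = exp(0.00756/-0.0125)
f = exp(-0.6046) = 0.5463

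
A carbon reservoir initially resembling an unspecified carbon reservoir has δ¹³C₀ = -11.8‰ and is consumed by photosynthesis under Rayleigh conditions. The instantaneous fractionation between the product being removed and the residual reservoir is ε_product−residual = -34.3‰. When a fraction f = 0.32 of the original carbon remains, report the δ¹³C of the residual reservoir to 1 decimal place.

Rayleigh residual: δ_res = (δ₀ + 1000)·f^(α−1) − 1000
α = ε/1000 + 1 = 0.96570, so α − 1 = -0.03430
f^(α−1) = 0.32^(-0.03430) = 1.039856
δ_res = (-11.8 + 1000) × 1.039856 − 1000 = 1027.586 − 1000 = 27.59‰

27.6‰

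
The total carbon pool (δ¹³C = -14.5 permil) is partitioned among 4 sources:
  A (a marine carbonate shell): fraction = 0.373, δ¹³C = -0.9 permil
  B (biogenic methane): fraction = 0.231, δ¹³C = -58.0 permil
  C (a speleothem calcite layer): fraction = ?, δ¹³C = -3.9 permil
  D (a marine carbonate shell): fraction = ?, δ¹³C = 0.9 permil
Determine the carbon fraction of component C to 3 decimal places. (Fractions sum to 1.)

0.234

Let f_C and f_D be the unknown fractions; fractions sum to 1 so f_C + f_D = 0.396.
Mass balance: Σ fᵢ·δᵢ = δ_bulk ⇒ f_C·(-3.9) + f_D·(0.9) = -14.5 − (-13.734) = -0.766
Substitute f_D = 0.396 − f_C:
f_C·(-3.9 − 0.9) = -0.766 − 0.396×(0.9) = -1.123
f_C = -1.123 / -4.8 = 0.2339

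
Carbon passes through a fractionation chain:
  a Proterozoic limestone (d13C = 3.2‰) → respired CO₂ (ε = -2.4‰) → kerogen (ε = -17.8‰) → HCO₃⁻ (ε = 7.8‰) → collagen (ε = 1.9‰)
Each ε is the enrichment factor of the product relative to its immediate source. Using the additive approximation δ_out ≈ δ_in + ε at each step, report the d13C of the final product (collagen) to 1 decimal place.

-7.3‰

step 1: δ ≈ 3.2 + (-2.4) = 0.8‰
step 2: δ ≈ 0.8 + (-17.8) = -17.0‰
step 3: δ ≈ -17.0 + (7.8) = -9.2‰
step 4: δ ≈ -9.2 + (1.9) = -7.3‰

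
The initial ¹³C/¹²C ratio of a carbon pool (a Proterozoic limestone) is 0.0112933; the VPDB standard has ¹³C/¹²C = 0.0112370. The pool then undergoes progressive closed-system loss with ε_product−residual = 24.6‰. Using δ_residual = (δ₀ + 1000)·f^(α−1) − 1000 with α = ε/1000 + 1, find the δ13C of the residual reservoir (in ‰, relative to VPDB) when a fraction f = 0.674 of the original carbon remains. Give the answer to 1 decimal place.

-4.7‰

δ₀ = (0.0112933/0.0112370 − 1)×1000 = (1.005010 − 1)×1000 = 5.010‰
α − 1 = ε/1000 = 0.0246
f^(α−1) = 0.674^(0.0246) = 0.990342
δ_res = (5.010 + 1000) × 0.990342 − 1000 = 995.303 − 1000 = -4.70‰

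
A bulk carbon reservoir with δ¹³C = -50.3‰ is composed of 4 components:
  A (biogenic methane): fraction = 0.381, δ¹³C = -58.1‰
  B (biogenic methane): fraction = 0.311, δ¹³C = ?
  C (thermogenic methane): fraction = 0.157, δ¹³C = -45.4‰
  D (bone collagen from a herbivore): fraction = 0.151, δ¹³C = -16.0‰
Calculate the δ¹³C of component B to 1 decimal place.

-59.9‰

Isotope mass balance: δ_bulk = Σ fᵢ·δᵢ.
-50.3 = 0.381×(-58.1) + 0.311×δ_B + 0.157×(-45.4) + 0.151×(-16.0)
0.311·δ_B = -50.3 − (-31.680) = -18.620
δ_B = -18.620 / 0.311 = -59.87‰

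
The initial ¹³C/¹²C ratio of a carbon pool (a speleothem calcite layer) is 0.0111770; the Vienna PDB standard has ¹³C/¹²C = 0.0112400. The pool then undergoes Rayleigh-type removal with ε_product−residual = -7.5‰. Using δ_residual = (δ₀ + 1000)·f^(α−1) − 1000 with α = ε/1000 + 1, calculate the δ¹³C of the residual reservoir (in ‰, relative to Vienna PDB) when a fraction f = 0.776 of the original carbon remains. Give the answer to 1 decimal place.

-3.7‰

δ₀ = (0.0111770/0.0112400 − 1)×1000 = (0.994395 − 1)×1000 = -5.605‰
α − 1 = ε/1000 = -0.0075
f^(α−1) = 0.776^(-0.0075) = 1.001904
δ_res = (-5.605 + 1000) × 1.001904 − 1000 = 996.288 − 1000 = -3.71‰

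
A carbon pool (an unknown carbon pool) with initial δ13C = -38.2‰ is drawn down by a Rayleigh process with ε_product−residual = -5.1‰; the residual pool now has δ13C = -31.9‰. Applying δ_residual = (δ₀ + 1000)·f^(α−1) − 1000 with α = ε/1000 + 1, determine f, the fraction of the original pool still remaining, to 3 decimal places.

α − 1 = ε/1000 = -0.0051
(δ_res + 1000)/(δ₀ + 1000) = (-31.9 + 1000)/(-38.2 + 1000) = 968.1/961.8 = 1.006550
f = 1.006550^(1/-0.0051) = exp(ln(1.006550)/-0.0051) = exp(0.00653/-0.0051)
f = exp(-1.2802) = 0.2780

0.278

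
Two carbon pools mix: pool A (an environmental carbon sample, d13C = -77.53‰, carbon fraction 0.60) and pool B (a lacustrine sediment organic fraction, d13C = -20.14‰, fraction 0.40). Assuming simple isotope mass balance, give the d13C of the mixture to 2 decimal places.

δ_mix = f_A·δ_A + f_B·δ_B
δ_mix = 0.60 × (-77.53) + 0.40 × (-20.14)
δ_mix = -46.518 + -8.056 = -54.574‰

-54.57‰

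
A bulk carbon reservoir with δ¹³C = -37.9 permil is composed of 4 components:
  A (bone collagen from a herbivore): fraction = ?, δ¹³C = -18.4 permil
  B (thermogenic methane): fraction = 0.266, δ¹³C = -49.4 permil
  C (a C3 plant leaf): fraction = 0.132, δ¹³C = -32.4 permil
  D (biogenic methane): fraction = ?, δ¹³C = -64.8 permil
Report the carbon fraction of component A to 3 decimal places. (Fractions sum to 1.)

0.399

Let f_A and f_D be the unknown fractions; fractions sum to 1 so f_A + f_D = 0.602.
Mass balance: Σ fᵢ·δᵢ = δ_bulk ⇒ f_A·(-18.4) + f_D·(-64.8) = -37.9 − (-17.417) = -20.483
Substitute f_D = 0.602 − f_A:
f_A·(-18.4 − -64.8) = -20.483 − 0.602×(-64.8) = 18.527
f_A = 18.527 / 46.4 = 0.3993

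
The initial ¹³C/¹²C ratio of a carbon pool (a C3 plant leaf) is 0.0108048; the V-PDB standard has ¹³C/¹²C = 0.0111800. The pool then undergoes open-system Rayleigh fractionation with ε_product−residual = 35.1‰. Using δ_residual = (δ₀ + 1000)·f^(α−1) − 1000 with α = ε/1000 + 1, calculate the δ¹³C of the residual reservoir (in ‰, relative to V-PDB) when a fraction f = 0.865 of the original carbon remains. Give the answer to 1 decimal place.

-38.5‰

δ₀ = (0.0108048/0.0111800 − 1)×1000 = (0.966440 − 1)×1000 = -33.560‰
α − 1 = ε/1000 = 0.0351
f^(α−1) = 0.865^(0.0351) = 0.994923
δ_res = (-33.560 + 1000) × 0.994923 − 1000 = 961.533 − 1000 = -38.47‰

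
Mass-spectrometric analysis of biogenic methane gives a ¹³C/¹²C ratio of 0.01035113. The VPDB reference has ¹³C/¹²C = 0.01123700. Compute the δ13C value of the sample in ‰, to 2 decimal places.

-78.84‰

δ13C = (R_sample / R_standard − 1) × 1000
R_sample / R_standard = 0.01035113 / 0.01123700 = 0.921165
δ13C = (0.921165 − 1) × 1000 = -78.835‰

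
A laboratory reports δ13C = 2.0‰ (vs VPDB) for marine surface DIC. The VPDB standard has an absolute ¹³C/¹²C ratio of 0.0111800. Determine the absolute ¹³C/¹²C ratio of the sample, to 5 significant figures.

0.011202

R_sample = R_standard × (δ13C/1000 + 1)
R_sample = 0.0111800 × (2.0/1000 + 1) = 0.0111800 × 1.002000
R_sample = 0.0112024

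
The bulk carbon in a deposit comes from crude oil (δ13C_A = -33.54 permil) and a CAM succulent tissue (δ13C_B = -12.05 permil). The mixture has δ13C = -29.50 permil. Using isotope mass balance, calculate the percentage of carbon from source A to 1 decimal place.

δ_mix = f_A·δ_A + (1 − f_A)·δ_B  ⇒  f_A = (δ_mix − δ_B)/(δ_A − δ_B)
f_A = (-29.50 − (-12.05)) / (-33.54 − (-12.05))
f_A = -17.45 / -21.49 = 0.8120

81.2%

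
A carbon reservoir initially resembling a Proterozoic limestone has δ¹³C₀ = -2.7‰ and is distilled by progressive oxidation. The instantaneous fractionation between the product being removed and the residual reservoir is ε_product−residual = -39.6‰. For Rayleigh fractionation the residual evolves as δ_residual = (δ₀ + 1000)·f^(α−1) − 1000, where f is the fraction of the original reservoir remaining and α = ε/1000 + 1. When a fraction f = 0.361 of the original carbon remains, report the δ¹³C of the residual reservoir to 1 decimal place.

38.4‰

Rayleigh residual: δ_res = (δ₀ + 1000)·f^(α−1) − 1000
α = ε/1000 + 1 = 0.96040, so α − 1 = -0.03960
f^(α−1) = 0.361^(-0.03960) = 1.041173
δ_res = (-2.7 + 1000) × 1.041173 − 1000 = 1038.361 − 1000 = 38.36‰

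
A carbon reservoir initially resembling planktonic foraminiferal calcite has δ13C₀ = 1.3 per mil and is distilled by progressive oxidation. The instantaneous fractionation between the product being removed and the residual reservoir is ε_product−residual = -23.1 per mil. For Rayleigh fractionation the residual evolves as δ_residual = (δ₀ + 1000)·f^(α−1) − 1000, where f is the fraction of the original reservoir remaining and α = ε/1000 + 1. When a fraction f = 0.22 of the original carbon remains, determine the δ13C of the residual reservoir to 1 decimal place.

36.9 per mil

Rayleigh residual: δ_res = (δ₀ + 1000)·f^(α−1) − 1000
α = ε/1000 + 1 = 0.97690, so α − 1 = -0.02310
f^(α−1) = 0.22^(-0.02310) = 1.035595
δ_res = (1.3 + 1000) × 1.035595 − 1000 = 1036.941 − 1000 = 36.94 per mil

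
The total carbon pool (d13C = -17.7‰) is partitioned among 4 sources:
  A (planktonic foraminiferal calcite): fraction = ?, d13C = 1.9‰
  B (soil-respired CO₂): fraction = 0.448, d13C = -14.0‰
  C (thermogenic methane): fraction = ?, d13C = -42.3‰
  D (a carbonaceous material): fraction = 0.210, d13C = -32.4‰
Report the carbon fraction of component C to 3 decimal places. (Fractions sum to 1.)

0.119

Let f_C and f_A be the unknown fractions; fractions sum to 1 so f_C + f_A = 0.342.
Mass balance: Σ fᵢ·δᵢ = δ_bulk ⇒ f_C·(-42.3) + f_A·(1.9) = -17.7 − (-13.076) = -4.624
Substitute f_A = 0.342 − f_C:
f_C·(-42.3 − 1.9) = -4.624 − 0.342×(1.9) = -5.274
f_C = -5.274 / -44.2 = 0.1193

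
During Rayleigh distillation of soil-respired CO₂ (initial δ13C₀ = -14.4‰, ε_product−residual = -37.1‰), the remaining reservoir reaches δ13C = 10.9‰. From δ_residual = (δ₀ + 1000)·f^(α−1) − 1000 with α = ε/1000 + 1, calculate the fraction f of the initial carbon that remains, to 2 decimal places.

α − 1 = ε/1000 = -0.0371
(δ_res + 1000)/(δ₀ + 1000) = (10.9 + 1000)/(-14.4 + 1000) = 1010.9/985.6 = 1.025670
f = 1.025670^(1/-0.0371) = exp(ln(1.025670)/-0.0371) = exp(0.02535/-0.0371)
f = exp(-0.6832) = 0.5050

0.51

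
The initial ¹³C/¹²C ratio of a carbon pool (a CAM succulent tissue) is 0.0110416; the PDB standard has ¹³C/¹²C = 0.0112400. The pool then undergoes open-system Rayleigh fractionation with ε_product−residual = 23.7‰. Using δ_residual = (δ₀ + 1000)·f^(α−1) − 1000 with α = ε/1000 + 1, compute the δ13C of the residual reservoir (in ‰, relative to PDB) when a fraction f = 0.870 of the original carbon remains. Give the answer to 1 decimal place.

δ₀ = (0.0110416/0.0112400 − 1)×1000 = (0.982349 − 1)×1000 = -17.651‰
α − 1 = ε/1000 = 0.0237
f^(α−1) = 0.870^(0.0237) = 0.996705
δ_res = (-17.651 + 1000) × 0.996705 − 1000 = 979.112 − 1000 = -20.89‰

-20.9‰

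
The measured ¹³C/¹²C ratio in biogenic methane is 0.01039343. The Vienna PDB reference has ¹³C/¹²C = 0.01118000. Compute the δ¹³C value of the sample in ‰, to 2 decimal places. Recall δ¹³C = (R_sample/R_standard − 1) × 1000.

δ¹³C = (R_sample / R_standard − 1) × 1000
R_sample / R_standard = 0.01039343 / 0.01118000 = 0.929645
δ¹³C = (0.929645 − 1) × 1000 = -70.355‰

-70.36‰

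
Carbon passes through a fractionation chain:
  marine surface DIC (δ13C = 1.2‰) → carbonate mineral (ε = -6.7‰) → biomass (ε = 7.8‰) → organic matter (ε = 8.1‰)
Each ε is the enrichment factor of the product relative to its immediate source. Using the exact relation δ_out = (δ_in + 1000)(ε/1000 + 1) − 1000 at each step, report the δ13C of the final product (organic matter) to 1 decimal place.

step 1: δ = (1.20 + 1000)·(-6.7/1000 + 1) − 1000 = -5.51‰
step 2: δ = (-5.51 + 1000)·(7.8/1000 + 1) − 1000 = 2.25‰
step 3: δ = (2.25 + 1000)·(8.1/1000 + 1) − 1000 = 10.37‰

10.4‰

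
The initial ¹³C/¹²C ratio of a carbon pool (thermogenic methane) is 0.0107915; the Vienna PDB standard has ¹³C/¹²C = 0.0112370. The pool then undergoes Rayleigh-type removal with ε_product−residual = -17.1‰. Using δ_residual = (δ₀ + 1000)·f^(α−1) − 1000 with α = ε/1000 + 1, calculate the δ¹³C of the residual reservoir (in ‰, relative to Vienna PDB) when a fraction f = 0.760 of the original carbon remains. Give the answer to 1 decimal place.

δ₀ = (0.0107915/0.0112370 − 1)×1000 = (0.960354 − 1)×1000 = -39.646‰
α − 1 = ε/1000 = -0.0171
f^(α−1) = 0.760^(-0.0171) = 1.004704
δ_res = (-39.646 + 1000) × 1.004704 − 1000 = 964.872 − 1000 = -35.13‰

-35.1‰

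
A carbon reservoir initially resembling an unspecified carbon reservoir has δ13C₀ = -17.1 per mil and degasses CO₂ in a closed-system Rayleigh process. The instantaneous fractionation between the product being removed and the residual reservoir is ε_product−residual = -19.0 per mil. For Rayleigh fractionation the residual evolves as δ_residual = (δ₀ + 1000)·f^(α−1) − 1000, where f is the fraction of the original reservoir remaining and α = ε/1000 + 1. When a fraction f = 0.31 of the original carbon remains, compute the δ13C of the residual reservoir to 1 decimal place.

5.0 per mil

Rayleigh residual: δ_res = (δ₀ + 1000)·f^(α−1) − 1000
α = ε/1000 + 1 = 0.98100, so α − 1 = -0.01900
f^(α−1) = 0.31^(-0.01900) = 1.022502
δ_res = (-17.1 + 1000) × 1.022502 − 1000 = 1005.017 − 1000 = 5.02 per mil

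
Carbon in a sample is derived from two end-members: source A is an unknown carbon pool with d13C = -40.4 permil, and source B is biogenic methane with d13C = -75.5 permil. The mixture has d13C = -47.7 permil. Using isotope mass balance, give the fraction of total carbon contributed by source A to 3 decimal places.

0.792

δ_mix = f_A·δ_A + (1 − f_A)·δ_B  ⇒  f_A = (δ_mix − δ_B)/(δ_A − δ_B)
f_A = (-47.7 − (-75.5)) / (-40.4 − (-75.5))
f_A = 27.8 / 35.1 = 0.7920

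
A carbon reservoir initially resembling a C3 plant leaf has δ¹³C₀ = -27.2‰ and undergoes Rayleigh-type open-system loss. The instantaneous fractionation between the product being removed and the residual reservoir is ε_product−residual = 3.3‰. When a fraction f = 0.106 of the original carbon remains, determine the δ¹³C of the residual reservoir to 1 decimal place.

Rayleigh residual: δ_res = (δ₀ + 1000)·f^(α−1) − 1000
α = ε/1000 + 1 = 1.00330, so α − 1 = 0.00330
f^(α−1) = 0.106^(0.00330) = 0.992621
δ_res = (-27.2 + 1000) × 0.992621 − 1000 = 965.622 − 1000 = -34.38‰

-34.4‰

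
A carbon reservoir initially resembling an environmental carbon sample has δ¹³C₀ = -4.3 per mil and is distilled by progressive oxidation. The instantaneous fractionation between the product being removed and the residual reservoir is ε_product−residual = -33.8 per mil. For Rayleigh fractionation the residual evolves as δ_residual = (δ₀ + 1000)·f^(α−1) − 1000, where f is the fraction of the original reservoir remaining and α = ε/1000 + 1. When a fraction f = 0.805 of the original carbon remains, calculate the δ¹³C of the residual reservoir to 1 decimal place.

3.0 per mil

Rayleigh residual: δ_res = (δ₀ + 1000)·f^(α−1) − 1000
α = ε/1000 + 1 = 0.96620, so α − 1 = -0.03380
f^(α−1) = 0.805^(-0.03380) = 1.007359
δ_res = (-4.3 + 1000) × 1.007359 − 1000 = 1003.027 − 1000 = 3.03 per mil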